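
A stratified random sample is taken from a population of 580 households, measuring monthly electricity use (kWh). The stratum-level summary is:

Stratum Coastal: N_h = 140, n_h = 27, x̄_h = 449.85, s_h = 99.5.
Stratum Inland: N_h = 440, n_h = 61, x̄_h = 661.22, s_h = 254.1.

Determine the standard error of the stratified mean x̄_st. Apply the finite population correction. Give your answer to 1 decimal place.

V̂(x̄_st) = Σ W_h² (1 − n_h/N_h) s_h²/n_h, with W_h = N_h/N and N = 580:
  stratum Coastal: (140/580)²·(1 − 27/140)·99.5²/27 = 17.2438
  stratum Inland: (440/580)²·(1 − 61/440)·254.1²/61 = 524.705
V̂(x̄_st) = 541.949
SE(x̄_st) = √541.949 = 23.2798

SE(x̄_st) ≈ 23.3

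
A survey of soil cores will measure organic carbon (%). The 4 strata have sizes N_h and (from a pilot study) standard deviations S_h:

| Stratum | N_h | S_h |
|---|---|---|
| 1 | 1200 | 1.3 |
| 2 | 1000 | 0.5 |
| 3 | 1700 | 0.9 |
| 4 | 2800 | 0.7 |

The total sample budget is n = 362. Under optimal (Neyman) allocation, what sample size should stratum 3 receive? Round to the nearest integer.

Neyman allocation: n_h = n · N_h S_h / Σ N_i S_i, with n = 362.
  stratum 1: N_h·S_h = 1200·1.3 = 1560.00
  stratum 2: N_h·S_h = 1000·0.5 = 500.00
  stratum 3: N_h·S_h = 1700·0.9 = 1530.00
  stratum 4: N_h·S_h = 2800·0.7 = 1960.00
Σ N_h S_h = 5550.00
n for stratum 3 = 362·1530.00/5550.00 = 99.795 → 100

100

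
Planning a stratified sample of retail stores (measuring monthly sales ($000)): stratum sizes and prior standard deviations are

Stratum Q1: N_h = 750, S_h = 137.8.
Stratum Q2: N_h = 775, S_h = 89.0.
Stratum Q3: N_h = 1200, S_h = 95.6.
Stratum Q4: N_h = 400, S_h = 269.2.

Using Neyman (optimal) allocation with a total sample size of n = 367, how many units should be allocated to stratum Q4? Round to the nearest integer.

100

Neyman allocation: n_h = n · N_h S_h / Σ N_i S_i, with n = 367.
  stratum Q1: N_h·S_h = 750·137.8 = 103350.00
  stratum Q2: N_h·S_h = 775·89.0 = 68975.00
  stratum Q3: N_h·S_h = 1200·95.6 = 114720.00
  stratum Q4: N_h·S_h = 400·269.2 = 107680.00
Σ N_h S_h = 394725.00
n for stratum Q4 = 367·107680.00/394725.00 = 100.117 → 100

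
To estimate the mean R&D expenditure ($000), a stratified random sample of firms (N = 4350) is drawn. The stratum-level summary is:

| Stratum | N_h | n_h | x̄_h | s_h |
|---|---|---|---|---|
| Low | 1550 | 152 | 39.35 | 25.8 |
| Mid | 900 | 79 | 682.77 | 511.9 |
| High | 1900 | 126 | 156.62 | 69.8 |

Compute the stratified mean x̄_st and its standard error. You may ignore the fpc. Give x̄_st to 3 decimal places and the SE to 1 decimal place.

x̄_st = Σ W_h x̄_h = (1550·39.35 + 900·682.77 + 1900·156.62)/4350 = 223.69276
V̂(x̄_st) = Σ W_h² s_h²/n_h, with W_h = N_h/N and N = 4350:
  stratum Low: (1550/4350)²·25.8²/152 = 0.556008
  stratum Mid: (900/4350)²·511.9²/79 = 141.987
  stratum High: (1900/4350)²·69.8²/126 = 7.37682
V̂(x̄_st) = 149.92
SE(x̄_st) = √149.92 = 12.2442

x̄_st ≈ 223.693, SE ≈ 12.2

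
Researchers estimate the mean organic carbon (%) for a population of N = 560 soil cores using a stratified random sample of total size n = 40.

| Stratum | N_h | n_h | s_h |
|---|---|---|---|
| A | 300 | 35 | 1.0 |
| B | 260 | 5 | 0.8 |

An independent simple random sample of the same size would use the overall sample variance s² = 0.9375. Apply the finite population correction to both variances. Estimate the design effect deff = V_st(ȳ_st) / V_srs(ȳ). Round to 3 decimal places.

V̂(ȳ_st) = Σ W_h² (1 − n_h/N_h) s_h²/n_h, with W_h = N_h/N and N = 560:
  stratum A: (300/560)²·(1 − 35/300)·1.0²/35 = 0.00724308
  stratum B: (260/560)²·(1 − 5/260)·0.8²/5 = 0.0270612
V_st = 0.0343043
V_srs = (1 − 40/560)·0.9375/40 = 0.0217634
deff = V_st / V_srs = 0.0343043/0.0217634 = 1.5762

deff ≈ 1.576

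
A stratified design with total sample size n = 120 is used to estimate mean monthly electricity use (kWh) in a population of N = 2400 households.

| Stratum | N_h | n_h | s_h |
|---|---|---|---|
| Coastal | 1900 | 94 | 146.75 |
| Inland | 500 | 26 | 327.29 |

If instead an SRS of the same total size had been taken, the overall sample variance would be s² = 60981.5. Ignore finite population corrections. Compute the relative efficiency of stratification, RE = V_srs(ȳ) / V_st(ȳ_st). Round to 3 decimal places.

RE ≈ 1.576

V̂(ȳ_st) = Σ W_h² s_h²/n_h, with W_h = N_h/N and N = 2400:
  stratum Coastal: (1900/2400)²·146.75²/94 = 143.586
  stratum Inland: (500/2400)²·327.29²/26 = 178.817
V_st = 322.404
V_srs = s²/n = 60981.5/120 = 508.179
Relative efficiency = V_srs / V_st = 508.179/322.404 = 1.5762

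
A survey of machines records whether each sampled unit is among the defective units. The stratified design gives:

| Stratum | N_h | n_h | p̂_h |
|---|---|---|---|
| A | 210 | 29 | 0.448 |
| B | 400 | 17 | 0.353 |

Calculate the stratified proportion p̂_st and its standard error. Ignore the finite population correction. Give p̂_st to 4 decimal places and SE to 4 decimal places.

N = 610; stratum weights W_h = N_h/N.
p̂_st = Σ W_h p̂_h = (210·0.448 + 400·0.353)/610 = 0.38570
V̂(p̂_st) = Σ W_h² p̂_h(1−p̂_h)/(n_h−1):
  stratum A: (210/610)²·0.448·0.552/28 = 0.00104674
  stratum B: (400/610)²·0.353·0.647/16 = 0.00613789
V̂(p̂_st) = 0.00718463; SE = √V̂ = 0.0847622

p̂_st ≈ 0.3857, SE ≈ 0.0848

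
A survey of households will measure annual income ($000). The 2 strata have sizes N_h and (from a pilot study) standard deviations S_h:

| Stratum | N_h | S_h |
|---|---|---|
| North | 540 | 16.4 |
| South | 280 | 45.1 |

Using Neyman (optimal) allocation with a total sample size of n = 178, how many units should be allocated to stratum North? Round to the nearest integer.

Neyman allocation: n_h = n · N_h S_h / Σ N_i S_i, with n = 178.
  stratum North: N_h·S_h = 540·16.4 = 8856.00
  stratum South: N_h·S_h = 280·45.1 = 12628.00
Σ N_h S_h = 21484.00
n for stratum North = 178·8856.00/21484.00 = 73.374 → 73

73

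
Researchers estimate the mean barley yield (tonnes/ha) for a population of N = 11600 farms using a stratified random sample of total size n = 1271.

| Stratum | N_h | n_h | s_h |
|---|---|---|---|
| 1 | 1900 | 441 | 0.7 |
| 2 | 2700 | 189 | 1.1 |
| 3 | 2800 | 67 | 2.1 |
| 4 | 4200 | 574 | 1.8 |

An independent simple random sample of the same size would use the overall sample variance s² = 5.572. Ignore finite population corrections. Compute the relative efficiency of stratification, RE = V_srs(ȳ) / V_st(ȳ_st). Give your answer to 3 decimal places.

V̂(ȳ_st) = Σ W_h² s_h²/n_h, with W_h = N_h/N and N = 11600:
  stratum 1: (1900/11600)²·0.7²/441 = 2.98091e-05
  stratum 2: (2700/11600)²·1.1²/189 = 0.000346845
  stratum 3: (2800/11600)²·2.1²/67 = 0.00383499
  stratum 4: (4200/11600)²·1.8²/574 = 0.000739973
V_st = 0.00495161
V_srs = s²/n = 5.572/1271 = 0.00438395
Relative efficiency = V_srs / V_st = 0.00438395/0.00495161 = 0.8854

RE ≈ 0.885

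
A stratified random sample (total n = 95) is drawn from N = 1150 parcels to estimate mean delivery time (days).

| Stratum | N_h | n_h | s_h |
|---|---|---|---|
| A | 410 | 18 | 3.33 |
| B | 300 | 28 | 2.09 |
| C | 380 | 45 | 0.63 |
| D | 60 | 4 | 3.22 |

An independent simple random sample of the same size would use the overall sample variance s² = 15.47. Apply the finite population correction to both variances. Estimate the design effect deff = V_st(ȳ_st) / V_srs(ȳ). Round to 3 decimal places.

deff ≈ 0.615

V̂(ȳ_st) = Σ W_h² (1 − n_h/N_h) s_h²/n_h, with W_h = N_h/N and N = 1150:
  stratum A: (410/1150)²·(1 − 18/410)·3.33²/18 = 0.074867
  stratum B: (300/1150)²·(1 − 28/300)·2.09²/28 = 0.00962563
  stratum C: (380/1150)²·(1 − 45/380)·0.63²/45 = 0.000848988
  stratum D: (60/1150)²·(1 − 4/60)·3.22²/4 = 0.0065856
V_st = 0.0919272
V_srs = (1 − 95/1150)·15.47/95 = 0.14939
deff = V_st / V_srs = 0.0919272/0.14939 = 0.6154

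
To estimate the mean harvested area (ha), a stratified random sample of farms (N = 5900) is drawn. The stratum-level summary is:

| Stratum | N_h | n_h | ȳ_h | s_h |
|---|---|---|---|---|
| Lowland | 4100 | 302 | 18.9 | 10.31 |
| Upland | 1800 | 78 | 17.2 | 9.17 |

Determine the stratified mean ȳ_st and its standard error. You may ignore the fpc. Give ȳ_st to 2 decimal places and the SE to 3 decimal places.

ȳ_st = Σ W_h ȳ_h = (4100·18.9 + 1800·17.2)/5900 = 18.38136
V̂(ȳ_st) = Σ W_h² s_h²/n_h, with W_h = N_h/N and N = 5900:
  stratum Lowland: (4100/5900)²·10.31²/302 = 0.169971
  stratum Upland: (1800/5900)²·9.17²/78 = 0.100343
V̂(ȳ_st) = 0.270313
SE(ȳ_st) = √0.270313 = 0.519917

ȳ_st ≈ 18.38, SE ≈ 0.520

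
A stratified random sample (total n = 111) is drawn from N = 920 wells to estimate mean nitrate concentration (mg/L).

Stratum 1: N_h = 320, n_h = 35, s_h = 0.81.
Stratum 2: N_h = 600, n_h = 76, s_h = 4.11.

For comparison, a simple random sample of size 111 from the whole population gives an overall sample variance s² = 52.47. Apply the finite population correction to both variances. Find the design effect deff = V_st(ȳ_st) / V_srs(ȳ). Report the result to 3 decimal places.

deff ≈ 0.203

V̂(ȳ_st) = Σ W_h² (1 − n_h/N_h) s_h²/n_h, with W_h = N_h/N and N = 920:
  stratum 1: (320/920)²·(1 − 35/320)·0.81²/35 = 0.00201986
  stratum 2: (600/920)²·(1 − 76/600)·4.11²/76 = 0.0825614
V_st = 0.0845812
V_srs = (1 − 111/920)·52.47/111 = 0.41567
deff = V_st / V_srs = 0.0845812/0.41567 = 0.2035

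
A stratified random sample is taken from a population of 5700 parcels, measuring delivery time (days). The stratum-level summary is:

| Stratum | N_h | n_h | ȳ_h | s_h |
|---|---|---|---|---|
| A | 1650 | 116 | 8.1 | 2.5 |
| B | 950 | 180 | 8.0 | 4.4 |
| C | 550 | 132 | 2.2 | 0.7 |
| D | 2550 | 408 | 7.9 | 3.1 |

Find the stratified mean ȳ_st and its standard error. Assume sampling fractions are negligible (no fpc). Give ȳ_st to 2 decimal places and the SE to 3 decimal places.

ȳ_st ≈ 7.42, SE ≈ 0.111

ȳ_st = Σ W_h ȳ_h = (1650·8.1 + 950·8.0 + 550·2.2 + 2550·7.9)/5700 = 7.42456
V̂(ȳ_st) = Σ W_h² s_h²/n_h, with W_h = N_h/N and N = 5700:
  stratum A: (1650/5700)²·2.5²/116 = 0.00451482
  stratum B: (950/5700)²·4.4²/180 = 0.00298765
  stratum C: (550/5700)²·0.7²/132 = 3.45619e-05
  stratum D: (2550/5700)²·3.1²/408 = 0.00471405
V̂(ȳ_st) = 0.0122511
SE(ȳ_st) = √0.0122511 = 0.110685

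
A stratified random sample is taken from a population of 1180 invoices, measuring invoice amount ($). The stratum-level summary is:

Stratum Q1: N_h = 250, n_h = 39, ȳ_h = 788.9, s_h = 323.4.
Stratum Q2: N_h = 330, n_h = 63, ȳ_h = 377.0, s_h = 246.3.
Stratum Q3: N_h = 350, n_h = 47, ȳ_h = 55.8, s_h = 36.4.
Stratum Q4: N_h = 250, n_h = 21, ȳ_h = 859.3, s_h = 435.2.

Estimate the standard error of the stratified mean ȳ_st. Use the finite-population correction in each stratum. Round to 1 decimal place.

SE(ȳ_st) ≈ 23.1

V̂(ȳ_st) = Σ W_h² (1 − n_h/N_h) s_h²/n_h, with W_h = N_h/N and N = 1180:
  stratum Q1: (250/1180)²·(1 − 39/250)·323.4²/39 = 101.595
  stratum Q2: (330/1180)²·(1 − 63/330)·246.3²/63 = 60.9326
  stratum Q3: (350/1180)²·(1 − 47/350)·36.4²/47 = 2.1471
  stratum Q4: (250/1180)²·(1 − 21/250)·435.2²/21 = 370.826
V̂(ȳ_st) = 535.501
SE(ȳ_st) = √535.501 = 23.1409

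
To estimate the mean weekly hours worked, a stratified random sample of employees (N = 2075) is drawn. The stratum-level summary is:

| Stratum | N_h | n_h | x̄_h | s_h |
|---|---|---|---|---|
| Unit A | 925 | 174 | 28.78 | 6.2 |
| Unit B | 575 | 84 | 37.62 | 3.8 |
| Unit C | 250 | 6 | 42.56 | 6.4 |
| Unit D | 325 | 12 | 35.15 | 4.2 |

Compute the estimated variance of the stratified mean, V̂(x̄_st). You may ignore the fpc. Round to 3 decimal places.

V̂(x̄_st) ≈ 0.192

V̂(x̄_st) = Σ W_h² s_h²/n_h, with W_h = N_h/N and N = 2075:
  stratum Unit A: (925/2075)²·6.2²/174 = 0.0439017
  stratum Unit B: (575/2075)²·3.8²/84 = 0.0132004
  stratum Unit C: (250/2075)²·6.4²/6 = 0.0990952
  stratum Unit D: (325/2075)²·4.2²/12 = 0.0360618
V̂(x̄_st) = 0.192259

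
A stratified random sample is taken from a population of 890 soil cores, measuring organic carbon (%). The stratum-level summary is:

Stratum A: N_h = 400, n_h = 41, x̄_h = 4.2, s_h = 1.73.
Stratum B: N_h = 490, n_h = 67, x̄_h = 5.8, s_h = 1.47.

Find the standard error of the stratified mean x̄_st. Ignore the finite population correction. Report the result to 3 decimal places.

SE(x̄_st) ≈ 0.157

V̂(x̄_st) = Σ W_h² s_h²/n_h, with W_h = N_h/N and N = 890:
  stratum A: (400/890)²·1.73²/41 = 0.0147451
  stratum B: (490/890)²·1.47²/67 = 0.00977624
V̂(x̄_st) = 0.0245214
SE(x̄_st) = √0.0245214 = 0.156593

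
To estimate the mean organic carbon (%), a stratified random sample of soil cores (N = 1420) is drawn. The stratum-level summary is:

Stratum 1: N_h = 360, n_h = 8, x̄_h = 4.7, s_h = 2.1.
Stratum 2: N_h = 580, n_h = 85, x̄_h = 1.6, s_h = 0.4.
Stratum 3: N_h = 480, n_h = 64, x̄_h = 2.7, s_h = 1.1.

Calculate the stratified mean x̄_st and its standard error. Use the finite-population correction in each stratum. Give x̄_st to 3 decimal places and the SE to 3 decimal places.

x̄_st = Σ W_h x̄_h = (360·4.7 + 580·1.6 + 480·2.7)/1420 = 2.75775
V̂(x̄_st) = Σ W_h² (1 − n_h/N_h) s_h²/n_h, with W_h = N_h/N and N = 1420:
  stratum 1: (360/1420)²·(1 − 8/360)·2.1²/8 = 0.0346431
  stratum 2: (580/1420)²·(1 − 85/580)·0.4²/85 = 0.000268014
  stratum 3: (480/1420)²·(1 − 64/480)·1.1²/64 = 0.00187225
V̂(x̄_st) = 0.0367834
SE(x̄_st) = √0.0367834 = 0.19179

x̄_st ≈ 2.758, SE ≈ 0.192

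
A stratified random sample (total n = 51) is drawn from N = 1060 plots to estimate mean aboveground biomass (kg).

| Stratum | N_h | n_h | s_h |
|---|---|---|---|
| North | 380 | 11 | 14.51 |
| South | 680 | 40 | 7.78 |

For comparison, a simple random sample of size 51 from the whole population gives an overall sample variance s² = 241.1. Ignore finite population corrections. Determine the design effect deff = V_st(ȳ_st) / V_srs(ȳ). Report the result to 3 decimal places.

deff ≈ 0.652

V̂(ȳ_st) = Σ W_h² s_h²/n_h, with W_h = N_h/N and N = 1060:
  stratum North: (380/1060)²·14.51²/11 = 2.45979
  stratum South: (680/1060)²·7.78²/40 = 0.622738
V_st = 3.08253
V_srs = s²/n = 241.1/51 = 4.72745
deff = V_st / V_srs = 3.08253/4.72745 = 0.6520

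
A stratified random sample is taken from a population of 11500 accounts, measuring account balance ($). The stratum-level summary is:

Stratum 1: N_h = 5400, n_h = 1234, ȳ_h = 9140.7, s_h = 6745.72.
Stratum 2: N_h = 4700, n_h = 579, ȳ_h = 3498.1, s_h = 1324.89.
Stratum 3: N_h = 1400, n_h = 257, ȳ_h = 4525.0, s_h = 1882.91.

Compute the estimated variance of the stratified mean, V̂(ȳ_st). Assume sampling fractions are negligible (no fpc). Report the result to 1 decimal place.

V̂(ȳ_st) ≈ 8841.6

V̂(ȳ_st) = Σ W_h² s_h²/n_h, with W_h = N_h/N and N = 11500:
  stratum 1: (5400/11500)²·6745.72²/1234 = 8130.8
  stratum 2: (4700/11500)²·1324.89²/579 = 506.385
  stratum 3: (1400/11500)²·1882.91²/257 = 204.45
V̂(ȳ_st) = 8841.64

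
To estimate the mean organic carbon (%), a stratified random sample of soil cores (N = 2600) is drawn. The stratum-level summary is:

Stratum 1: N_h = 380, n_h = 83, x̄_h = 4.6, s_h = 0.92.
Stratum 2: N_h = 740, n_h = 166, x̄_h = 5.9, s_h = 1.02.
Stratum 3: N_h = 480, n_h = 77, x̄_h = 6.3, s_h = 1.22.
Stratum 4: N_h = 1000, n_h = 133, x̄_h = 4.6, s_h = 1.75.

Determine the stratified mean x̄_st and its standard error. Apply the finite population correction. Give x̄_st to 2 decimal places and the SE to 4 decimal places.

x̄_st = Σ W_h x̄_h = (380·4.6 + 740·5.9 + 480·6.3 + 1000·4.6)/2600 = 5.28385
V̂(x̄_st) = Σ W_h² (1 − n_h/N_h) s_h²/n_h, with W_h = N_h/N and N = 2600:
  stratum 1: (380/2600)²·(1 − 83/380)·0.92²/83 = 0.000170251
  stratum 2: (740/2600)²·(1 − 166/740)·1.02²/166 = 0.000393812
  stratum 3: (480/2600)²·(1 − 77/480)·1.22²/77 = 0.000553132
  stratum 4: (1000/2600)²·(1 − 133/1000)·1.75²/133 = 0.00295323
V̂(x̄_st) = 0.00407042
SE(x̄_st) = √0.00407042 = 0.0637999

x̄_st ≈ 5.28, SE ≈ 0.0638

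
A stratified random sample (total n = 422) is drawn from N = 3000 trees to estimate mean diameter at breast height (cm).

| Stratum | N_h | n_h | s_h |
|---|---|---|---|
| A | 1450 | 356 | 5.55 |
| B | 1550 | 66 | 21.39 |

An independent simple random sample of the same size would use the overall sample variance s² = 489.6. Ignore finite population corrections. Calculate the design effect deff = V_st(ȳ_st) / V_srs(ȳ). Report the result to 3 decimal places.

V̂(ȳ_st) = Σ W_h² s_h²/n_h, with W_h = N_h/N and N = 3000:
  stratum A: (1450/3000)²·5.55²/356 = 0.0202129
  stratum B: (1550/3000)²·21.39²/66 = 1.85054
V_st = 1.87075
V_srs = s²/n = 489.6/422 = 1.16019
deff = V_st / V_srs = 1.87075/1.16019 = 1.6125

deff ≈ 1.612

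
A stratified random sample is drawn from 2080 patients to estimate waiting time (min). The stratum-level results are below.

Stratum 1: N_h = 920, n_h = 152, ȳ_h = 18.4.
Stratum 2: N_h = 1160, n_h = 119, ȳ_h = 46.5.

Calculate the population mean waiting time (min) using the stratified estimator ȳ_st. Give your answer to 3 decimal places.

N = Σ N_h = 2080. Stratum weights W_h = N_h/N.
ȳ_st = (920·18.4 + 1160·46.5) / 2080 = 34.07115

ȳ_st ≈ 34.071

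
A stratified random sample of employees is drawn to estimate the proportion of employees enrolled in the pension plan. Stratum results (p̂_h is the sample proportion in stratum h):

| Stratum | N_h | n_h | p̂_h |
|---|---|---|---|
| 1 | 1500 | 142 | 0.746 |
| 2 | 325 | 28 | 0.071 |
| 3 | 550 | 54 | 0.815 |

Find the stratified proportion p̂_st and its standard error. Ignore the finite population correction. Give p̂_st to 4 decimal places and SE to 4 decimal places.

p̂_st ≈ 0.6696, SE ≈ 0.0271

N = 2375; stratum weights W_h = N_h/N.
p̂_st = Σ W_h p̂_h = (1500·0.746 + 325·0.071 + 550·0.815)/2375 = 0.66961
V̂(p̂_st) = Σ W_h² p̂_h(1−p̂_h)/(n_h−1):
  stratum 1: (1500/2375)²·0.746·0.254/141 = 0.000536054
  stratum 2: (325/2375)²·0.071·0.929/27 = 4.57456e-05
  stratum 3: (550/2375)²·0.815·0.185/53 = 0.000152564
V̂(p̂_st) = 0.000734364; SE = √V̂ = 0.0270991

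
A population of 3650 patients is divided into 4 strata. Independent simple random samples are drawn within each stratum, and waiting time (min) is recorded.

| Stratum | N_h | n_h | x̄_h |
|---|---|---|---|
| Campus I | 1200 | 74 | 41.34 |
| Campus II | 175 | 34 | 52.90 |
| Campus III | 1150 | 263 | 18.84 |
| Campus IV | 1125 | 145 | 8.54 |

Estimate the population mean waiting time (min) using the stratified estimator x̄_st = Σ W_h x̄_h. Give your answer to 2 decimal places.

x̄_st ≈ 24.70

N = Σ N_h = 3650. Stratum weights W_h = N_h/N.
x̄_st = (1200·41.34 + 175·52.90 + 1150·18.84 + 1125·8.54) / 3650 = 24.6956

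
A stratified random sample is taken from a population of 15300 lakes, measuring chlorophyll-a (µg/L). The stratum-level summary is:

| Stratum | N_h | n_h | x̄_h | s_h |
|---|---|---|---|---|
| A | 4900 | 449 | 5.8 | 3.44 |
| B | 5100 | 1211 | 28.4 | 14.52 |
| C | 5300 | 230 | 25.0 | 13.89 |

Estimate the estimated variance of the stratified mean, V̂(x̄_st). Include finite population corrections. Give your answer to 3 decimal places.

V̂(x̄_st) = Σ W_h² (1 − n_h/N_h) s_h²/n_h, with W_h = N_h/N and N = 15300:
  stratum A: (4900/15300)²·(1 − 449/4900)·3.44²/449 = 0.00245551
  stratum B: (5100/15300)²·(1 − 1211/5100)·14.52²/1211 = 0.0147508
  stratum C: (5300/15300)²·(1 − 230/5300)·13.89²/230 = 0.0962892
V̂(x̄_st) = 0.113495

V̂(x̄_st) ≈ 0.113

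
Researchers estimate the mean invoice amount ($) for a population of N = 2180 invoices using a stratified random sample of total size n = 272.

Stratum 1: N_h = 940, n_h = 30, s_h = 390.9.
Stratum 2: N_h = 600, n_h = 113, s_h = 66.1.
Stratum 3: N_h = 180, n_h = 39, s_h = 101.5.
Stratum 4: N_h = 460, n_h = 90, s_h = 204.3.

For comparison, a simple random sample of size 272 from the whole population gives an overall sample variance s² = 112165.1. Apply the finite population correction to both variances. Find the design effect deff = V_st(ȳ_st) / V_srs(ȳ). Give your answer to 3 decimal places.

deff ≈ 2.597

V̂(ȳ_st) = Σ W_h² (1 − n_h/N_h) s_h²/n_h, with W_h = N_h/N and N = 2180:
  stratum 1: (940/2180)²·(1 − 30/940)·390.9²/30 = 916.783
  stratum 2: (600/2180)²·(1 − 113/600)·66.1²/113 = 2.37734
  stratum 3: (180/2180)²·(1 − 39/180)·101.5²/39 = 1.41074
  stratum 4: (460/2180)²·(1 − 90/460)·204.3²/90 = 16.6089
V_st = 937.18
V_srs = (1 − 272/2180)·112165.1/272 = 360.92
deff = V_st / V_srs = 937.18/360.92 = 2.5966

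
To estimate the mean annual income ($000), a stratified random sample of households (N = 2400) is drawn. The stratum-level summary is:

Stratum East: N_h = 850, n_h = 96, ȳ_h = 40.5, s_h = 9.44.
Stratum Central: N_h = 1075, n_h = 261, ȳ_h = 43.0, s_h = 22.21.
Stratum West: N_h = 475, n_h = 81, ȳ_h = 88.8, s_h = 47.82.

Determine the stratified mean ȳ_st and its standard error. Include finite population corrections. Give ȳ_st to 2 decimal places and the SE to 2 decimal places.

ȳ_st ≈ 51.18, SE ≈ 1.14

ȳ_st = Σ W_h ȳ_h = (850·40.5 + 1075·43.0 + 475·88.8)/2400 = 51.17917
V̂(ȳ_st) = Σ W_h² (1 − n_h/N_h) s_h²/n_h, with W_h = N_h/N and N = 2400:
  stratum East: (850/2400)²·(1 − 96/850)·9.44²/96 = 0.103286
  stratum Central: (1075/2400)²·(1 − 261/1075)·22.21²/261 = 0.287122
  stratum West: (475/2400)²·(1 − 81/475)·47.82²/81 = 0.917279
V̂(ȳ_st) = 1.30769
SE(ȳ_st) = √1.30769 = 1.14354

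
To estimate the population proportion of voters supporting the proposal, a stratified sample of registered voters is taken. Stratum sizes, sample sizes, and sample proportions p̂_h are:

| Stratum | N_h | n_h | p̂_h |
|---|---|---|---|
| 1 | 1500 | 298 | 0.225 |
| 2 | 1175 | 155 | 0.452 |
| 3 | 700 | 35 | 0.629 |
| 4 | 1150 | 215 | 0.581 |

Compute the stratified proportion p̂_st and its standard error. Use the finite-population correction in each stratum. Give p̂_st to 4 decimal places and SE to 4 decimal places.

N = 4525; stratum weights W_h = N_h/N.
p̂_st = Σ W_h p̂_h = (1500·0.225 + 1175·0.452 + 700·0.629 + 1150·0.581)/4525 = 0.43692
V̂(p̂_st) = Σ W_h² (1 − n_h/N_h) p̂_h(1−p̂_h)/(n_h−1):
  stratum 1: (1500/4525)²·(1 − 298/1500)·0.225·0.775/297 = 5.16995e-05
  stratum 2: (1175/4525)²·(1 − 155/1175)·0.452·0.548/154 = 9.41454e-05
  stratum 3: (700/4525)²·(1 − 35/700)·0.629·0.371/34 = 0.000156037
  stratum 4: (1150/4525)²·(1 − 215/1150)·0.581·0.419/214 = 5.97377e-05
V̂(p̂_st) = 0.00036162; SE = √V̂ = 0.0190163

p̂_st ≈ 0.4369, SE ≈ 0.0190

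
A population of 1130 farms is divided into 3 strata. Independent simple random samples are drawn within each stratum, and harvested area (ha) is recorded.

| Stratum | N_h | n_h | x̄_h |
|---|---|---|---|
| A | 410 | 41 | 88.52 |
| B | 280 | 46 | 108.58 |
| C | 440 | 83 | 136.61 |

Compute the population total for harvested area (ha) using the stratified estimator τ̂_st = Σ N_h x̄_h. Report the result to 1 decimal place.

τ̂_st = Σ N_h x̄_h = 410·88.52 + 280·108.58 + 440·136.61 = 126804.0

τ̂_st ≈ 126804.0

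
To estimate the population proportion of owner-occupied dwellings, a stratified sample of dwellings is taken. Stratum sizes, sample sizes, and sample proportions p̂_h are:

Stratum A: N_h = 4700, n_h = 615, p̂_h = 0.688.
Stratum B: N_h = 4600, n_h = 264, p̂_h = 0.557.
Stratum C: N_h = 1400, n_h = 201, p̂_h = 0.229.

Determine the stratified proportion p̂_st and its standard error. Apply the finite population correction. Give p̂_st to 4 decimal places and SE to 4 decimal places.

p̂_st ≈ 0.5716, SE ≈ 0.0153

N = 10700; stratum weights W_h = N_h/N.
p̂_st = Σ W_h p̂_h = (4700·0.688 + 4600·0.557 + 1400·0.229)/10700 = 0.57163
V̂(p̂_st) = Σ W_h² (1 − n_h/N_h) p̂_h(1−p̂_h)/(n_h−1):
  stratum A: (4700/10700)²·(1 − 615/4700)·0.688·0.312/614 = 5.86269e-05
  stratum B: (4600/10700)²·(1 − 264/4600)·0.557·0.443/263 = 0.000163449
  stratum C: (1400/10700)²·(1 − 201/1400)·0.229·0.771/200 = 1.29431e-05
V̂(p̂_st) = 0.000235019; SE = √V̂ = 0.0153303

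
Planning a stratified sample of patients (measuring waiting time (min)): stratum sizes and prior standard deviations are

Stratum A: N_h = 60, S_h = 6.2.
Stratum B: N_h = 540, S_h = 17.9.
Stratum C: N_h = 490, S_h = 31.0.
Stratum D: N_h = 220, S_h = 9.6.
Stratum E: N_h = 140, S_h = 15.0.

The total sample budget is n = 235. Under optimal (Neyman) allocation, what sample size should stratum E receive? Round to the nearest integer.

Neyman allocation: n_h = n · N_h S_h / Σ N_i S_i, with n = 235.
  stratum A: N_h·S_h = 60·6.2 = 372.00
  stratum B: N_h·S_h = 540·17.9 = 9666.00
  stratum C: N_h·S_h = 490·31.0 = 15190.00
  stratum D: N_h·S_h = 220·9.6 = 2112.00
  stratum E: N_h·S_h = 140·15.0 = 2100.00
Σ N_h S_h = 29440.00
n for stratum E = 235·2100.00/29440.00 = 16.763 → 17

17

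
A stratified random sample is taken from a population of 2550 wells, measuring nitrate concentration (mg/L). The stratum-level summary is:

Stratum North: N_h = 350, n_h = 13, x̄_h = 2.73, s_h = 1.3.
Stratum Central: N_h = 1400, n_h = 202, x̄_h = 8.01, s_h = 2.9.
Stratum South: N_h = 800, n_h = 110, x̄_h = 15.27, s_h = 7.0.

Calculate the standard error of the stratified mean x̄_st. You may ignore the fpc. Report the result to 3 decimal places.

SE(x̄_st) ≈ 0.243

V̂(x̄_st) = Σ W_h² s_h²/n_h, with W_h = N_h/N and N = 2550:
  stratum North: (350/2550)²·1.3²/13 = 0.00244906
  stratum Central: (1400/2550)²·2.9²/202 = 0.0125493
  stratum South: (800/2550)²·7.0²/110 = 0.0438433
V̂(x̄_st) = 0.0588417
SE(x̄_st) = √0.0588417 = 0.242573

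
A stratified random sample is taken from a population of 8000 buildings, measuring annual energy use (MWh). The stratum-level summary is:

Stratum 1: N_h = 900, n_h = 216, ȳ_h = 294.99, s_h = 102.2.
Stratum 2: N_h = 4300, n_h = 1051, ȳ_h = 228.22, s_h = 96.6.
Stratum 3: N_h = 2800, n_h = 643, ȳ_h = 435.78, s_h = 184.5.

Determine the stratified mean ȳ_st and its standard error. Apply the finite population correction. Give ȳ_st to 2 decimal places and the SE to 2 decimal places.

ȳ_st ≈ 308.38, SE ≈ 2.72

ȳ_st = Σ W_h ȳ_h = (900·294.99 + 4300·228.22 + 2800·435.78)/8000 = 308.37763
V̂(ȳ_st) = Σ W_h² (1 − n_h/N_h) s_h²/n_h, with W_h = N_h/N and N = 8000:
  stratum 1: (900/8000)²·(1 − 216/900)·102.2²/216 = 0.465122
  stratum 2: (4300/8000)²·(1 − 1051/4300)·96.6²/1051 = 1.93816
  stratum 3: (2800/8000)²·(1 − 643/2800)·184.5²/643 = 4.99586
V̂(ȳ_st) = 7.39914
SE(ȳ_st) = √7.39914 = 2.72014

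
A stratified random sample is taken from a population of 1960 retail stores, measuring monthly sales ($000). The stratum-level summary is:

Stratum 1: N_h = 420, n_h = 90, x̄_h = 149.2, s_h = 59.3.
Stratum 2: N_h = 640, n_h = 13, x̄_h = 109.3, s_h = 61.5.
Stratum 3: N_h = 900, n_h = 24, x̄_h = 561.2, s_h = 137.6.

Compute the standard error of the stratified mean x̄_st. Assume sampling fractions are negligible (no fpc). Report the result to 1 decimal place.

SE(x̄_st) ≈ 14.1

V̂(x̄_st) = Σ W_h² s_h²/n_h, with W_h = N_h/N and N = 1960:
  stratum 1: (420/1960)²·59.3²/90 = 1.79413
  stratum 2: (640/1960)²·61.5²/13 = 31.0209
  stratum 3: (900/1960)²·137.6²/24 = 166.341
V̂(x̄_st) = 199.156
SE(x̄_st) = √199.156 = 14.1123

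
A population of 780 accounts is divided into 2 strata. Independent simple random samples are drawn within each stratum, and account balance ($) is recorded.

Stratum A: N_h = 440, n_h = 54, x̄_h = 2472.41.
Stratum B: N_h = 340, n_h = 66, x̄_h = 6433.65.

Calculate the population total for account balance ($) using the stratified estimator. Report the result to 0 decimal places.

τ̂_st = Σ N_h x̄_h = 440·2472.41 + 340·6433.65 = 3275301

τ̂_st ≈ 3275301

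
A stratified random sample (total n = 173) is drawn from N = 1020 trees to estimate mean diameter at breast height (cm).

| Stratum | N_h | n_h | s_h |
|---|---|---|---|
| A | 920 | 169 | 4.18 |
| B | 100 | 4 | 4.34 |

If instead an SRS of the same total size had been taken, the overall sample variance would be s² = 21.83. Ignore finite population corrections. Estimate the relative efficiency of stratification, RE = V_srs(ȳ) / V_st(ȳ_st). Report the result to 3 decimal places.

RE ≈ 0.975

V̂(ȳ_st) = Σ W_h² s_h²/n_h, with W_h = N_h/N and N = 1020:
  stratum A: (920/1020)²·4.18²/169 = 0.0841087
  stratum B: (100/1020)²·4.34²/4 = 0.0452605
V_st = 0.129369
V_srs = s²/n = 21.83/173 = 0.126185
Relative efficiency = V_srs / V_st = 0.126185/0.129369 = 0.9754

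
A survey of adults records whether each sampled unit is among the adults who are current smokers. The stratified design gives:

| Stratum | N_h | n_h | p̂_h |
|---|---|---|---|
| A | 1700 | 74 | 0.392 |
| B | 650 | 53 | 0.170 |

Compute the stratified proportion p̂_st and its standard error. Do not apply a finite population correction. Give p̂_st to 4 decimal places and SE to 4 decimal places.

N = 2350; stratum weights W_h = N_h/N.
p̂_st = Σ W_h p̂_h = (1700·0.392 + 650·0.170)/2350 = 0.33060
V̂(p̂_st) = Σ W_h² p̂_h(1−p̂_h)/(n_h−1):
  stratum A: (1700/2350)²·0.392·0.608/73 = 0.00170855
  stratum B: (650/2350)²·0.170·0.830/52 = 0.000207594
V̂(p̂_st) = 0.00191615; SE = √V̂ = 0.0437738

p̂_st ≈ 0.3306, SE ≈ 0.0438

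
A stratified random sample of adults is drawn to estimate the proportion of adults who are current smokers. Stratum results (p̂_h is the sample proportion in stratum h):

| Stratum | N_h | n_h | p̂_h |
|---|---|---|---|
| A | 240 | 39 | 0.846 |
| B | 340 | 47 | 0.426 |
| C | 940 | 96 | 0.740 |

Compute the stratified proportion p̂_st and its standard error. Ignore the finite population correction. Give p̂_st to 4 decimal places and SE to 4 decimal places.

N = 1520; stratum weights W_h = N_h/N.
p̂_st = Σ W_h p̂_h = (240·0.846 + 340·0.426 + 940·0.740)/1520 = 0.68650
V̂(p̂_st) = Σ W_h² p̂_h(1−p̂_h)/(n_h−1):
  stratum A: (240/1520)²·0.846·0.154/38 = 8.54757e-05
  stratum B: (340/1520)²·0.426·0.574/46 = 0.000265971
  stratum C: (940/1520)²·0.740·0.260/95 = 0.000774551
V̂(p̂_st) = 0.001126; SE = √V̂ = 0.0335559

p̂_st ≈ 0.6865, SE ≈ 0.0336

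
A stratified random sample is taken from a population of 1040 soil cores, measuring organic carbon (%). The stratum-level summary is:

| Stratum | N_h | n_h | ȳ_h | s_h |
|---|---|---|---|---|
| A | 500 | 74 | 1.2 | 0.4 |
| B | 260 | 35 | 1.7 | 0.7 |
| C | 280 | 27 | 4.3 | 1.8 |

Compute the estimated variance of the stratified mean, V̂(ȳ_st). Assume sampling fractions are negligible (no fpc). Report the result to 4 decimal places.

V̂(ȳ_st) = Σ W_h² s_h²/n_h, with W_h = N_h/N and N = 1040:
  stratum A: (500/1040)²·0.4²/74 = 0.00049976
  stratum B: (260/1040)²·0.7²/35 = 0.000875
  stratum C: (280/1040)²·1.8²/27 = 0.00869822
V̂(ȳ_st) = 0.010073

V̂(ȳ_st) ≈ 0.0101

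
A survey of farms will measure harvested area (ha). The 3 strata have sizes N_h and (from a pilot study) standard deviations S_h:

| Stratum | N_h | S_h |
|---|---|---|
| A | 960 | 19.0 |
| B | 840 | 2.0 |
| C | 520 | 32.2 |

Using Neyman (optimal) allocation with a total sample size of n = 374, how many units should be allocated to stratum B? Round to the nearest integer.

Neyman allocation: n_h = n · N_h S_h / Σ N_i S_i, with n = 374.
  stratum A: N_h·S_h = 960·19.0 = 18240.00
  stratum B: N_h·S_h = 840·2.0 = 1680.00
  stratum C: N_h·S_h = 520·32.2 = 16744.00
Σ N_h S_h = 36664.00
n for stratum B = 374·1680.00/36664.00 = 17.137 → 17

17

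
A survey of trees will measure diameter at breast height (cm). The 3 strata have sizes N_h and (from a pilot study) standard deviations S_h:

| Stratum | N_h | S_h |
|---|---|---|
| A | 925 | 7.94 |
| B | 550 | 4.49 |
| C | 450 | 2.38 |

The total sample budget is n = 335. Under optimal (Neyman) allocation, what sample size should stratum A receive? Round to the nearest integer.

226

Neyman allocation: n_h = n · N_h S_h / Σ N_i S_i, with n = 335.
  stratum A: N_h·S_h = 925·7.94 = 7344.50
  stratum B: N_h·S_h = 550·4.49 = 2469.50
  stratum C: N_h·S_h = 450·2.38 = 1071.00
Σ N_h S_h = 10885.00
n for stratum A = 335·7344.50/10885.00 = 226.037 → 226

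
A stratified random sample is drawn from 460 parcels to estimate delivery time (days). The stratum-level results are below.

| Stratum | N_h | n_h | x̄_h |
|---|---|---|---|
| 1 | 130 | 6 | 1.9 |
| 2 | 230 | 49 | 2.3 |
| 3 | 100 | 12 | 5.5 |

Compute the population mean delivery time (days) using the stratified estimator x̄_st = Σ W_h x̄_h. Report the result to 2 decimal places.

x̄_st ≈ 2.88

N = Σ N_h = 460. Stratum weights W_h = N_h/N.
x̄_st = (130·1.9 + 230·2.3 + 100·5.5) / 460 = 2.8826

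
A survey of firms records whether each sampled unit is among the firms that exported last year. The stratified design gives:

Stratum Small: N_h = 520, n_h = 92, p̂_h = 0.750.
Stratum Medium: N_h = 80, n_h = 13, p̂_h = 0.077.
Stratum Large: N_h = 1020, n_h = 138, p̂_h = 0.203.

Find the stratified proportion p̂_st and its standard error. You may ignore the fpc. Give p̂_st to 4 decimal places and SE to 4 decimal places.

N = 1620; stratum weights W_h = N_h/N.
p̂_st = Σ W_h p̂_h = (520·0.750 + 80·0.077 + 1020·0.203)/1620 = 0.37236
V̂(p̂_st) = Σ W_h² p̂_h(1−p̂_h)/(n_h−1):
  stratum Small: (520/1620)²·0.750·0.250/91 = 0.000212293
  stratum Medium: (80/1620)²·0.077·0.923/12 = 1.44431e-05
  stratum Large: (1020/1620)²·0.203·0.797/137 = 0.000468171
V̂(p̂_st) = 0.000694907; SE = √V̂ = 0.0263611

p̂_st ≈ 0.3724, SE ≈ 0.0264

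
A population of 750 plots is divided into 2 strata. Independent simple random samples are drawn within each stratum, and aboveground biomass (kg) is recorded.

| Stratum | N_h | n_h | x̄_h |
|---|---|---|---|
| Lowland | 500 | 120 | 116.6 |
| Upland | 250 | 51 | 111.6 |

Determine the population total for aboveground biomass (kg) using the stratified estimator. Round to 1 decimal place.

τ̂_st ≈ 86200.0

τ̂_st = Σ N_h x̄_h = 500·116.6 + 250·111.6 = 86200.0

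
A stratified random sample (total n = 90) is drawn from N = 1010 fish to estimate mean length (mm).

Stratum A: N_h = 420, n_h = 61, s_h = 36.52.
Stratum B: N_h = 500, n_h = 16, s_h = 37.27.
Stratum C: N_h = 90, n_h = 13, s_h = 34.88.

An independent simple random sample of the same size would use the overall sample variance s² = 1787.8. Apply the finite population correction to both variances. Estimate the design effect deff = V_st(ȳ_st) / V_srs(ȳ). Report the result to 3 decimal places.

deff ≈ 1.352

V̂(ȳ_st) = Σ W_h² (1 − n_h/N_h) s_h²/n_h, with W_h = N_h/N and N = 1010:
  stratum A: (420/1010)²·(1 − 61/420)·36.52²/61 = 3.23171
  stratum B: (500/1010)²·(1 − 16/500)·37.27²/16 = 20.5955
  stratum C: (90/1010)²·(1 − 13/90)·34.88²/13 = 0.63577
V_st = 24.4629
V_srs = (1 − 90/1010)·1787.8/90 = 18.0943
deff = V_st / V_srs = 24.4629/18.0943 = 1.3520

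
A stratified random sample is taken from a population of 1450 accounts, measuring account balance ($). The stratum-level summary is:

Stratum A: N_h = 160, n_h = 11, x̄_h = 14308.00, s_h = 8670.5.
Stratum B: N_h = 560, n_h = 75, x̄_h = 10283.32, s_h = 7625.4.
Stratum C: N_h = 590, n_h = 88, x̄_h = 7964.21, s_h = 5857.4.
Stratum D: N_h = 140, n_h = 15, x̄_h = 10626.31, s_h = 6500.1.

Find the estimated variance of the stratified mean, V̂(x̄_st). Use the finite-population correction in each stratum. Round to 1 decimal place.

V̂(x̄_st) ≈ 256012.3

V̂(x̄_st) = Σ W_h² (1 − n_h/N_h) s_h²/n_h, with W_h = N_h/N and N = 1450:
  stratum A: (160/1450)²·(1 − 11/160)·8670.5²/11 = 77493.6
  stratum B: (560/1450)²·(1 − 75/560)·7625.4²/75 = 100152
  stratum C: (590/1450)²·(1 − 88/590)·5857.4²/88 = 54922.1
  stratum D: (140/1450)²·(1 − 15/140)·6500.1²/15 = 23445
V̂(x̄_st) = 256012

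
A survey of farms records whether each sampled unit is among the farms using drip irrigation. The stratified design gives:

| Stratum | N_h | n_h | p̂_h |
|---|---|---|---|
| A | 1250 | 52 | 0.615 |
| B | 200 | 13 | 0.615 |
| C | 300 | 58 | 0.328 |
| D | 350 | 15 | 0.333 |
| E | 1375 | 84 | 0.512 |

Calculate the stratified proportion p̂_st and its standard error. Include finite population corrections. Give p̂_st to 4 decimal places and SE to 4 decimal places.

p̂_st ≈ 0.5211, SE ≈ 0.0354

N = 3475; stratum weights W_h = N_h/N.
p̂_st = Σ W_h p̂_h = (1250·0.615 + 200·0.615 + 300·0.328 + 350·0.333 + 1375·0.512)/3475 = 0.52106
V̂(p̂_st) = Σ W_h² (1 − n_h/N_h) p̂_h(1−p̂_h)/(n_h−1):
  stratum A: (1250/3475)²·(1 − 52/1250)·0.615·0.385/51 = 0.000575735
  stratum B: (200/3475)²·(1 − 13/200)·0.615·0.385/12 = 6.11106e-05
  stratum C: (300/3475)²·(1 − 58/300)·0.328·0.672/57 = 2.32485e-05
  stratum D: (350/3475)²·(1 − 15/350)·0.333·0.667/14 = 0.000154044
  stratum E: (1375/3475)²·(1 − 84/1375)·0.512·0.488/83 = 0.000442518
V̂(p̂_st) = 0.00125666; SE = √V̂ = 0.0354494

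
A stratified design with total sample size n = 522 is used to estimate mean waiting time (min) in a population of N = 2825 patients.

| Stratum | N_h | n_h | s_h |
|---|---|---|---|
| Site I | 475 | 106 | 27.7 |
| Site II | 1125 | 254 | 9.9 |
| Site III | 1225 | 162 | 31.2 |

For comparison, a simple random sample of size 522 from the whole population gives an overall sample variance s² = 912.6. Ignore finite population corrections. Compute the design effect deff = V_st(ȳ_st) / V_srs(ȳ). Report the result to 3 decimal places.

V̂(ȳ_st) = Σ W_h² s_h²/n_h, with W_h = N_h/N and N = 2825:
  stratum Site I: (475/2825)²·27.7²/106 = 0.204646
  stratum Site II: (1125/2825)²·9.9²/254 = 0.0611934
  stratum Site III: (1225/2825)²·31.2²/162 = 1.12987
V_st = 1.39571
V_srs = s²/n = 912.6/522 = 1.74828
deff = V_st / V_srs = 1.39571/1.74828 = 0.7983

deff ≈ 0.798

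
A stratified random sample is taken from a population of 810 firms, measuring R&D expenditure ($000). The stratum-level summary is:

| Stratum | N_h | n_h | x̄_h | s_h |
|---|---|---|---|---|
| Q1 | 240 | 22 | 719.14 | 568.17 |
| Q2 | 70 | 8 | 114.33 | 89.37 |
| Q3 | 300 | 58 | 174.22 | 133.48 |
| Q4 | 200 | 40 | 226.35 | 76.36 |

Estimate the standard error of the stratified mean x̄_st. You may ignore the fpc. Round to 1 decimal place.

V̂(x̄_st) = Σ W_h² s_h²/n_h, with W_h = N_h/N and N = 810:
  stratum Q1: (240/810)²·568.17²/22 = 1288.21
  stratum Q2: (70/810)²·89.37²/8 = 7.45623
  stratum Q3: (300/810)²·133.48²/58 = 42.1383
  stratum Q4: (200/810)²·76.36²/40 = 8.88714
V̂(x̄_st) = 1346.69
SE(x̄_st) = √1346.69 = 36.6973

SE(x̄_st) ≈ 36.7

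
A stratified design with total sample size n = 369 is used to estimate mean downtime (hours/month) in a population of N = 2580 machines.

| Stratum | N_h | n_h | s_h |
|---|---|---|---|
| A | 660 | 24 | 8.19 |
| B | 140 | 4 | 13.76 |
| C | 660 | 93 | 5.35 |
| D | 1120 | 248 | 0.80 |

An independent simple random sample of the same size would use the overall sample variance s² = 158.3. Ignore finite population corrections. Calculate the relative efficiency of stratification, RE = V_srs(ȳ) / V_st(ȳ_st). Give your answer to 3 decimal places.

V̂(ȳ_st) = Σ W_h² s_h²/n_h, with W_h = N_h/N and N = 2580:
  stratum A: (660/2580)²·8.19²/24 = 0.182896
  stratum B: (140/2580)²·13.76²/4 = 0.139378
  stratum C: (660/2580)²·5.35²/93 = 0.0201406
  stratum D: (1120/2580)²·0.80²/248 = 0.000486323
V_st = 0.342901
V_srs = s²/n = 158.3/369 = 0.428997
Relative efficiency = V_srs / V_st = 0.428997/0.342901 = 1.2511

RE ≈ 1.251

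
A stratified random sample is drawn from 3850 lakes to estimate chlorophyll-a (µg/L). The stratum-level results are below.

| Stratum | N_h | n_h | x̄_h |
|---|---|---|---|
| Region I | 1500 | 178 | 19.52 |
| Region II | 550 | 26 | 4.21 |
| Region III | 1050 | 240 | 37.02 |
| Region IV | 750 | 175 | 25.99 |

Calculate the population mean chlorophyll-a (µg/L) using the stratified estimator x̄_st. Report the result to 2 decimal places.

x̄_st ≈ 23.37

N = Σ N_h = 3850. Stratum weights W_h = N_h/N.
x̄_st = (1500·19.52 + 550·4.21 + 1050·37.02 + 750·25.99) / 3850 = 23.3660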